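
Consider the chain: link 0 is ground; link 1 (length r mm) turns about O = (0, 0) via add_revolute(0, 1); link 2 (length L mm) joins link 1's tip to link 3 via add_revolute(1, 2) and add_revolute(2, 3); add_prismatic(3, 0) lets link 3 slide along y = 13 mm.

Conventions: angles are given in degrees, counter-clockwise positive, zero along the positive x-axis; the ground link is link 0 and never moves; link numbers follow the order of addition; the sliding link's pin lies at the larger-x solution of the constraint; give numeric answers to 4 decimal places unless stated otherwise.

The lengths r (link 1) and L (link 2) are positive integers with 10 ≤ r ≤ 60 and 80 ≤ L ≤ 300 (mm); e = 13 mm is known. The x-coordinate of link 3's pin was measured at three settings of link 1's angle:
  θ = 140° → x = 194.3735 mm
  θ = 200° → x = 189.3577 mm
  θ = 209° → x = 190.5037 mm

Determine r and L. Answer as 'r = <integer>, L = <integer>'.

constraint per measurement: (x − r cos θ)² + (r sin θ − e)² = L²
subtracting the θ₁ and θ₂ equations cancels the r² and L² terms:
r = (x₁² − x₂²) / (2[(x₁cos θ₁ + e sin θ₁) − (x₂cos θ₂ + e sin θ₂)]) = 23.0000 → r = 23
L² = (x₁ − r cos θ₁)² + (r sin θ₁ − e)² = 44944.0125 → L = 212.0000 → L = 212
check at θ₃=209°: x = 190.5037 (printed 190.5037) ✓

r = 23, L = 212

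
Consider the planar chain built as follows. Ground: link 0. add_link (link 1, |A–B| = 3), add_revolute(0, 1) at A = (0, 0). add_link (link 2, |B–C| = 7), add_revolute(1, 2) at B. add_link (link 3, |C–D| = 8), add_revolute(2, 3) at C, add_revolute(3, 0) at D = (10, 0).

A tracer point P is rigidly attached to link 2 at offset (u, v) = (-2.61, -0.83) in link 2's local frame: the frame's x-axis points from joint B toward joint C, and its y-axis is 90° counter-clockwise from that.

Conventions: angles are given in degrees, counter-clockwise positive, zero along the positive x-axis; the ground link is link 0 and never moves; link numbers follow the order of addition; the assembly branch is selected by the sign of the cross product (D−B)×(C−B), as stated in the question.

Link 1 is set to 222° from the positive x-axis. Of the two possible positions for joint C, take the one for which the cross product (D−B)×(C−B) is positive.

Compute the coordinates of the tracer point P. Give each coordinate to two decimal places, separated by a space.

A=(0,0), D=(10.00,0)
B = A + 3.00·(cos222°, sin222°) = (-2.2294, -2.0074)
|BD| = 12.3931
circle(B,7.00) ∩ circle(D,8.00): a=5.5914, h=4.2115
  candidates: C₊=(2.6059,3.0541) cross=52.193; C₋=(3.9703,-5.2576) cross=-52.193
  branch + wants cross > 0 → take C=(2.6059,3.0541) (cross=52.193)
ex = (C−B)/|BC| = (0.6908,0.7231); ey = (-0.7231,0.6908)
P = B + -2.61·ex + -0.83·ey = (-3.4322,-4.4680)

-3.43 -4.47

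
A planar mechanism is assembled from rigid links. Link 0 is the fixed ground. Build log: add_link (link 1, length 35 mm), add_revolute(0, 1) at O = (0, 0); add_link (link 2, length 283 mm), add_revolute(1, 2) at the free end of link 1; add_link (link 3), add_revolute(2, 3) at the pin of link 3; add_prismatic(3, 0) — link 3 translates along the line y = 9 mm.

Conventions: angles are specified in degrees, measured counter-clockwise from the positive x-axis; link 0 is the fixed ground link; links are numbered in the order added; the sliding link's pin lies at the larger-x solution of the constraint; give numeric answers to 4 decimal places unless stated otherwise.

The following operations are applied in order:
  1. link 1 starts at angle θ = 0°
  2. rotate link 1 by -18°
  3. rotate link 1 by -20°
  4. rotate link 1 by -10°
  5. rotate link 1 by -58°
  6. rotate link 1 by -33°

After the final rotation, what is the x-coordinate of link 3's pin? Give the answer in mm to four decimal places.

geometry: r = 35 mm, L = 283 mm, e = 9 mm; θ starts at 0°
rotate link 1 by -18°: θ ← 0° -18° = -18°
rotate link 1 by -20°: θ ← -18° -20° = -38°
rotate link 1 by -10°: θ ← -38° -10° = -48°
rotate link 1 by -58°: θ ← -48° -58° = -106°
rotate link 1 by -33°: θ ← -106° -33° = -139°
crank pin P = (r cos θ, r sin θ) = (-26.414835, -22.962066)
h = r sin θ − e = -22.962066 − 9 = -31.962066
x = r cos θ + √(L² − h²) = -26.414835 + 281.189307 = 254.774472

254.7745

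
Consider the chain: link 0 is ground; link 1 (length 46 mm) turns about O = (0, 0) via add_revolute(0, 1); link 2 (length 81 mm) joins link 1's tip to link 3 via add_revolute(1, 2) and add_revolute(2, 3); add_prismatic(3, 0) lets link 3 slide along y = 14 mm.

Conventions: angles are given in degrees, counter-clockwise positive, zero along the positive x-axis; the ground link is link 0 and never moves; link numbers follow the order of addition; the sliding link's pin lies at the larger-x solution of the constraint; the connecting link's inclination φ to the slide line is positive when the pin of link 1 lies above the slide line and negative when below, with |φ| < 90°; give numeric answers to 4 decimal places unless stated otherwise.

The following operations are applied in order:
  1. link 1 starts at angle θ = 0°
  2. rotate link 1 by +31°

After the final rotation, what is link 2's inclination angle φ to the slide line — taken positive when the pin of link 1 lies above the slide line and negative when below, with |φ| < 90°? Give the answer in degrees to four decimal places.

geometry: r = 46 mm, L = 81 mm, e = 14 mm; θ starts at 0°
rotate link 1 by +31°: θ ← 0° +31° = 31°
h = r sin θ − e = 23.691751 − 14 = 9.691751
sin φ = h / L = 9.691751 / 81 = 0.11965125
φ = arcsin(0.11965125) = 6.871976°

6.8720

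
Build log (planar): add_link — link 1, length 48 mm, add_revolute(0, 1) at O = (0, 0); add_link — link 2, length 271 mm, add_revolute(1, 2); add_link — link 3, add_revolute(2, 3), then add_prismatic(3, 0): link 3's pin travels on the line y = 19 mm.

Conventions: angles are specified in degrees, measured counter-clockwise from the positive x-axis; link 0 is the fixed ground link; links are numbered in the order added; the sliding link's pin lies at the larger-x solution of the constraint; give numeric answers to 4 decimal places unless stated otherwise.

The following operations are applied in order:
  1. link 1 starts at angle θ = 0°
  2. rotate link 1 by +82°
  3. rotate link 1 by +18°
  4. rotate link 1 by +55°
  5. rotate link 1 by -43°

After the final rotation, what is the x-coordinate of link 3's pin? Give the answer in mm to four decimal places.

geometry: r = 48 mm, L = 271 mm, e = 19 mm; θ starts at 0°
rotate link 1 by +82°: θ ← 0° +82° = 82°
rotate link 1 by +18°: θ ← 82° +18° = 100°
rotate link 1 by +55°: θ ← 100° +55° = 155°
rotate link 1 by -43°: θ ← 155° -43° = 112°
crank pin P = (r cos θ, r sin θ) = (-17.981116, 44.504825)
h = r sin θ − e = 44.504825 − 19 = 25.504825
x = r cos θ + √(L² − h²) = -17.981116 + 269.797153 = 251.816037

251.8160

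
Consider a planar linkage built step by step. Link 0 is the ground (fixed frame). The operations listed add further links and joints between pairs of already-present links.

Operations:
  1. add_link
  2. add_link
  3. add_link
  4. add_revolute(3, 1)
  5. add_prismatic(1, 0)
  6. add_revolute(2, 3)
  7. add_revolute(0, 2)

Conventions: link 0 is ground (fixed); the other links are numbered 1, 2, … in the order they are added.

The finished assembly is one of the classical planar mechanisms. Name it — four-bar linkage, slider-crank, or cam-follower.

links: 4 (incl. ground); joints: 3 revolute, 1 prismatic, 0 higher (cam) pair, forming one closed loop
4 links, 3 revolutes + 1 prismatic in one loop → slider-crank

slider-crank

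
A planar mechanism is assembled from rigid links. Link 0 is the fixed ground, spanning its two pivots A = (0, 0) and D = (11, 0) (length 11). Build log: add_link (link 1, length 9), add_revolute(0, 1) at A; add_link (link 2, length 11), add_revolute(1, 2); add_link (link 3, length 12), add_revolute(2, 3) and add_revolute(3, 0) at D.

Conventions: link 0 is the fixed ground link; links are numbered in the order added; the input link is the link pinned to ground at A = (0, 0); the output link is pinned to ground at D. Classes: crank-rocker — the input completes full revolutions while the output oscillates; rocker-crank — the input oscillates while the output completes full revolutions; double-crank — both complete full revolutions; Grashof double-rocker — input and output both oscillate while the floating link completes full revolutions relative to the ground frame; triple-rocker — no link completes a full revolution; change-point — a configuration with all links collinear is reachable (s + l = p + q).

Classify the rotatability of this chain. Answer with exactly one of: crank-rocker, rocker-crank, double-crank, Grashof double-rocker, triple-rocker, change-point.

lengths: ground=11, input=9, coupler=11, output=12
sorted: s=9 (shortest), l=12 (longest), p+q=22
s + l = 21 vs p + q = 22
s + l < p + q (Grashof) with shortest = input link → crank-rocker

crank-rocker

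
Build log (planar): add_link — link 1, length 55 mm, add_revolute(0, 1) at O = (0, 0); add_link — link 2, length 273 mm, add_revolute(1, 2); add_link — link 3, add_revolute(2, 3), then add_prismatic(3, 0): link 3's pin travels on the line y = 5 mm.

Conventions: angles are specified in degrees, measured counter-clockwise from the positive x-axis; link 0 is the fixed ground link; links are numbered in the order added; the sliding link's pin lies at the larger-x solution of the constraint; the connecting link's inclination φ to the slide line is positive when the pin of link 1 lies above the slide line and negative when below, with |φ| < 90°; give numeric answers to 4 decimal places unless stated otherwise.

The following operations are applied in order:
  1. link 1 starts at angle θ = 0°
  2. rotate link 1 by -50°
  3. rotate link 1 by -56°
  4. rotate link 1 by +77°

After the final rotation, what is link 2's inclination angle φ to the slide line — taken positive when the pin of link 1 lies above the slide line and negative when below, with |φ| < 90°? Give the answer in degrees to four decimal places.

geometry: r = 55 mm, L = 273 mm, e = 5 mm; θ starts at 0°
rotate link 1 by -50°: θ ← 0° -50° = -50°
rotate link 1 by -56°: θ ← -50° -56° = -106°
rotate link 1 by +77°: θ ← -106° +77° = -29°
h = r sin θ − e = -26.664529 − 5 = -31.664529
sin φ = h / L = -31.664529 / 273 = -0.11598729
φ = arcsin(-0.11598729) = -6.660573°

-6.6606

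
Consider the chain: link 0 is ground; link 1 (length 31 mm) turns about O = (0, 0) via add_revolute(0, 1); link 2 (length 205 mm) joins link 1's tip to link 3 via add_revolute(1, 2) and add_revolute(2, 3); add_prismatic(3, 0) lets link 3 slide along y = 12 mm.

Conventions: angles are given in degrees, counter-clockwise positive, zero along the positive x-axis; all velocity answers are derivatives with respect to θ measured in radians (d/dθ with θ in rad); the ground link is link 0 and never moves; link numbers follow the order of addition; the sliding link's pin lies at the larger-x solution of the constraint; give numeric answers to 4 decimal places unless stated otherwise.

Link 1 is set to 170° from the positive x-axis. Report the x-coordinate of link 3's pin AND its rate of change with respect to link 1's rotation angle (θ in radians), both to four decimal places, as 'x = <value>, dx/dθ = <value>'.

geometry: r = 31 mm, L = 205 mm, e = 12 mm
crank pin P = (r cos θ, r sin θ) = (-30.529040, 5.383094)
h = r sin θ − e = 5.383094 − 12 = -6.616906
x = r cos θ + √(L² − h²) = -30.529040 + 204.893183 = 174.364143
dx/dθ = −r sin θ − h·r cos θ/√(L² − h²) (θ in radians; h = -6.616906) = -6.369011

x = 174.3641, dx/dθ = -6.3690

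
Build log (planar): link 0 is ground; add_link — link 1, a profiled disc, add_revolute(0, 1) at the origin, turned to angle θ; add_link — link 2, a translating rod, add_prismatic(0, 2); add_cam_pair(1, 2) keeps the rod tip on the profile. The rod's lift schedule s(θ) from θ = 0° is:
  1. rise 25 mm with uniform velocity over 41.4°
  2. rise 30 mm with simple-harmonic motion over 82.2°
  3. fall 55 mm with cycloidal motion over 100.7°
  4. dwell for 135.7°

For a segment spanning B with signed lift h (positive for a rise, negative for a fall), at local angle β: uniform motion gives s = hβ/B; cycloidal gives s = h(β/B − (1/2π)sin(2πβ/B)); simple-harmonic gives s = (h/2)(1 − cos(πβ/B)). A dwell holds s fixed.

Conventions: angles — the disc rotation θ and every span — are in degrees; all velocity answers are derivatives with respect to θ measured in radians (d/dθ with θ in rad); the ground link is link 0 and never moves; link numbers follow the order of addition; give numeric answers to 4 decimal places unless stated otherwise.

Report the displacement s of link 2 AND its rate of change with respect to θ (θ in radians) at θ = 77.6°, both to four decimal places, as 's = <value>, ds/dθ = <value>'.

seg 1 [0°–41.4°] uniform, h=25: full span → s += 25 → s = 25.0000
seg 2 [41.4°–123.6°] simple-harmonic, h=30: θ=77.6° here. β=36.2, B=82.2. 30/2·(1 − cos(π·0.4404)) = 12.2073 → s = 37.2073
velocity in seg [41.4°–123.6°] (simple-harmonic), θ in radians: β = 36.2° = 0.6318 rad, B = 82.2° = 1.4347 rad; ds/dθ = (πh/(2B)) sin(πβ/B) = (π·30/(2·1.4347)) sin(π·0.4404) = 32.272413 mm/rad

s = 37.2073, ds/dθ = 32.2724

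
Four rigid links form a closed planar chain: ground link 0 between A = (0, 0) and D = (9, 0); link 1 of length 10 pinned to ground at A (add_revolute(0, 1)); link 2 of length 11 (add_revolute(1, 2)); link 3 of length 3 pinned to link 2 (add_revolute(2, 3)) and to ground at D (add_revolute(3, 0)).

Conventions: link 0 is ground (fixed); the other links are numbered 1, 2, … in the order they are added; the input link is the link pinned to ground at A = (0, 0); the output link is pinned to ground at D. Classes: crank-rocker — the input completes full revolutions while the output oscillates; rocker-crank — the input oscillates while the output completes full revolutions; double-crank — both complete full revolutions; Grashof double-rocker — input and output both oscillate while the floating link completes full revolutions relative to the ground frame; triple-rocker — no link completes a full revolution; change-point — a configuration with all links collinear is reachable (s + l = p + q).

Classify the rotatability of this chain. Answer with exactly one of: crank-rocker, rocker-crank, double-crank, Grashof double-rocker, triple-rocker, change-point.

lengths: ground=9, input=10, coupler=11, output=3
sorted: s=3 (shortest), l=11 (longest), p+q=19
s + l = 14 vs p + q = 19
s + l < p + q (Grashof) with shortest = output link → rocker-crank

rocker-crank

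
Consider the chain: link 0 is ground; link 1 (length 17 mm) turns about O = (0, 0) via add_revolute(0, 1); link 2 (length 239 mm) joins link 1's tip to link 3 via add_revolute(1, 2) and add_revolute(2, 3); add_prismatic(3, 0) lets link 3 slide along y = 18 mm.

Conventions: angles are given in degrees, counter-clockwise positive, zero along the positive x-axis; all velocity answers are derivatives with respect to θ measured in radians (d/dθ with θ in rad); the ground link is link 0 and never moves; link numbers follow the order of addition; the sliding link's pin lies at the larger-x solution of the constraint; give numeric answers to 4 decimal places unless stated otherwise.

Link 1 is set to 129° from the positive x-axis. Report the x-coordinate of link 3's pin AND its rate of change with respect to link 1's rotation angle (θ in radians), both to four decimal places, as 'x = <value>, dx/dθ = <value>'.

geometry: r = 17 mm, L = 239 mm, e = 18 mm
crank pin P = (r cos θ, r sin θ) = (-10.698447, 13.211481)
h = r sin θ − e = 13.211481 − 18 = -4.788519
x = r cos θ + √(L² − h²) = -10.698447 + 238.952025 = 228.253578
dx/dθ = −r sin θ − h·r cos θ/√(L² − h²) (θ in radians; h = -4.788519) = -13.425875

x = 228.2536, dx/dθ = -13.4259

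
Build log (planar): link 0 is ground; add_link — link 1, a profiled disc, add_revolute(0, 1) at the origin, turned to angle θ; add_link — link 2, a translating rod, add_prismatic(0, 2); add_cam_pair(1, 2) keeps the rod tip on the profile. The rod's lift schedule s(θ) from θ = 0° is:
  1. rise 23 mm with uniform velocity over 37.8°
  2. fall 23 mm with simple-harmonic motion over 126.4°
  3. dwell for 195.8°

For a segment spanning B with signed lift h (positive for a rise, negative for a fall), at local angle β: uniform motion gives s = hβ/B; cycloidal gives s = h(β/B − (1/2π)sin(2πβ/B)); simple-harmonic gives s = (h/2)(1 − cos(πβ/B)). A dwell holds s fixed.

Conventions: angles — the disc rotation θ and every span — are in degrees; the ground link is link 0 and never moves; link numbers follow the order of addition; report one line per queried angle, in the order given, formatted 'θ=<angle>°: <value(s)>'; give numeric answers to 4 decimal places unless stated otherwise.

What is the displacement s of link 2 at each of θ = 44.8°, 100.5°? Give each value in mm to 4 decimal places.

seg 1 [0°–37.8°] uniform, h=23: full span → s += 23 → s = 23.0000
seg 2 [37.8°–164.2°] simple-harmonic, h=-23: θ=44.8° here. β=7, B=126.4. -23/2·(1 − cos(π·0.0554)) = -0.1736 → s = 22.8264
seg 2 [37.8°–164.2°] simple-harmonic, h=-23: θ=100.5° here. β=62.7, B=126.4. -23/2·(1 − cos(π·0.4960)) = -11.3571 → s = 11.6429

θ=44.8°: 22.8264
θ=100.5°: 11.6429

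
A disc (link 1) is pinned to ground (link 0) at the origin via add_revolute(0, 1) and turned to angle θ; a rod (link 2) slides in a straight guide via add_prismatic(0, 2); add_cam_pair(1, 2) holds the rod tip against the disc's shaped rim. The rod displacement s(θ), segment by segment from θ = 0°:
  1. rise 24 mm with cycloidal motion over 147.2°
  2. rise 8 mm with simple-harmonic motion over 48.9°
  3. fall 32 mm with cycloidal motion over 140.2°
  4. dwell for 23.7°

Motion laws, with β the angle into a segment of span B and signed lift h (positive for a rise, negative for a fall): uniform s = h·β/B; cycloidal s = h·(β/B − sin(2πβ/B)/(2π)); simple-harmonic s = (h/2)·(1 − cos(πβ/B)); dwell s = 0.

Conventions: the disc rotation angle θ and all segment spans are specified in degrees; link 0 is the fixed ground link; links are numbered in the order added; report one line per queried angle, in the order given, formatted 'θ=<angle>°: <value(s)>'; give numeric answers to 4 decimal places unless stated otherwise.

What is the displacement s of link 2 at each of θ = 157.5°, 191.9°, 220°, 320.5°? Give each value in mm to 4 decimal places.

segment 1 (0° to 147.2°, cycloidal, h = 24) is passed completely: s = 0.0000 + (24) = 24.0000
θ = 157.5° falls in segment 2 (147.2° to 196.1°, simple-harmonic, h = 8): β = 157.5 − 147.2 = 10.3°, B = 48.9°; Δs = 8/2·(1 − cos(π·0.2106)) = 0.8443; s = 24.0000 + 0.8443 = 24.8443
θ = 191.9° falls in segment 2 (147.2° to 196.1°, simple-harmonic, h = 8): β = 191.9 − 147.2 = 44.7°, B = 48.9°; Δs = 8/2·(1 − cos(π·0.9141)) = 7.8553; s = 24.0000 + 7.8553 = 31.8553
segment 2 (147.2° to 196.1°, simple-harmonic, h = 8) is passed completely: s = 24.0000 + (8) = 32.0000
θ = 220° falls in segment 3 (196.1° to 336.3°, cycloidal, h = -32): β = 220 − 196.1 = 23.9°, B = 140.2°; Δs = -32·(0.1705 − sin(2π·0.1705)/(2π)) = -0.9848; s = 32.0000 − 0.9848 = 31.0152
θ = 320.5° falls in segment 3 (196.1° to 336.3°, cycloidal, h = -32): β = 320.5 − 196.1 = 124.4°, B = 140.2°; Δs = -32·(0.8873 − sin(2π·0.8873)/(2π)) = -31.7061; s = 32.0000 − 31.7061 = 0.2939

θ=157.5°: 24.8443
θ=191.9°: 31.8553
θ=220°: 31.0152
θ=320.5°: 0.2939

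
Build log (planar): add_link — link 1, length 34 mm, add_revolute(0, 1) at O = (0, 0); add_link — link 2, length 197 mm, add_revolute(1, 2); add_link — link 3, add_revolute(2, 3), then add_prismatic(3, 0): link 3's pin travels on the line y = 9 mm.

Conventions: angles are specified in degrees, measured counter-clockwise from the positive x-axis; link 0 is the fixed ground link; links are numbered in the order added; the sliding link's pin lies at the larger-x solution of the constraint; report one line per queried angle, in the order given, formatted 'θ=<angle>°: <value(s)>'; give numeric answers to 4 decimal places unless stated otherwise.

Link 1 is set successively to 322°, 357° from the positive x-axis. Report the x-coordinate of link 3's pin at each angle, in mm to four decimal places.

geometry: r = 34 mm, L = 197 mm, e = 9 mm
θ=322°: crank pin P = (r cos θ, r sin θ) = (26.792366, -20.932490)
θ=322°: h = r sin θ − e = -20.932490 − 9 = -29.932490
θ=322°: x = r cos θ + √(L² − h²) = 26.792366 + 194.712727 = 221.505093
θ=357°: crank pin P = (r cos θ, r sin θ) = (33.953404, -1.779423)
θ=357°: h = r sin θ − e = -1.779423 − 9 = -10.779423
θ=357°: x = r cos θ + √(L² − h²) = 33.953404 + 196.704865 = 230.658270

θ=322°: 221.5051
θ=357°: 230.6583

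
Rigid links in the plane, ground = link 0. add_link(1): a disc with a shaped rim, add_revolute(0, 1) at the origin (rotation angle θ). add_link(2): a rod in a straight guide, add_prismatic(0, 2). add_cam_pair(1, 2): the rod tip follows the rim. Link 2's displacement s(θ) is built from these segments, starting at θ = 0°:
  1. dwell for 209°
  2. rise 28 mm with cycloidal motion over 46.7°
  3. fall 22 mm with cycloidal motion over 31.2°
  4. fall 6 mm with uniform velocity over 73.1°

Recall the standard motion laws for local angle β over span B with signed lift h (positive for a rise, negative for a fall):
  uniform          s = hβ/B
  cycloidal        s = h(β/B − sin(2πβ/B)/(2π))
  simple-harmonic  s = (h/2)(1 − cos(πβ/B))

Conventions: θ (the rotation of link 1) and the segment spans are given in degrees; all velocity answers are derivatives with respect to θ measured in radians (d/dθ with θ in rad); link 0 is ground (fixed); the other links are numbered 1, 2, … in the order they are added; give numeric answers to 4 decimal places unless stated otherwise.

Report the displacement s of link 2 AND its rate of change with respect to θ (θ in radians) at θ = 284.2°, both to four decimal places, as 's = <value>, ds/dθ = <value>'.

segment 1 (0° to 209°, dwell): s unchanged at 0.0000
segment 2 (209° to 255.7°, cycloidal, h = 28) is passed completely: s = 0.0000 + (28) = 28.0000
θ = 284.2° falls in segment 3 (255.7° to 286.9°, cycloidal, h = -22): β = 284.2 − 255.7 = 28.5°, B = 31.2°; Δs = -22·(0.9135 − sin(2π·0.9135)/(2π)) = -21.9076; s = 28.0000 − 21.9076 = 6.0924
velocity in seg [255.7°–286.9°] (cycloidal), θ in radians: β = 28.5° = 0.4974 rad, B = 31.2° = 0.5445 rad; ds/dθ = (h/B)(1 − cos(2πβ/B)) = ((-22)/0.5445)(1 − cos(2π·0.9135)) = -5.826562 mm/rad

s = 6.0924, ds/dθ = -5.8266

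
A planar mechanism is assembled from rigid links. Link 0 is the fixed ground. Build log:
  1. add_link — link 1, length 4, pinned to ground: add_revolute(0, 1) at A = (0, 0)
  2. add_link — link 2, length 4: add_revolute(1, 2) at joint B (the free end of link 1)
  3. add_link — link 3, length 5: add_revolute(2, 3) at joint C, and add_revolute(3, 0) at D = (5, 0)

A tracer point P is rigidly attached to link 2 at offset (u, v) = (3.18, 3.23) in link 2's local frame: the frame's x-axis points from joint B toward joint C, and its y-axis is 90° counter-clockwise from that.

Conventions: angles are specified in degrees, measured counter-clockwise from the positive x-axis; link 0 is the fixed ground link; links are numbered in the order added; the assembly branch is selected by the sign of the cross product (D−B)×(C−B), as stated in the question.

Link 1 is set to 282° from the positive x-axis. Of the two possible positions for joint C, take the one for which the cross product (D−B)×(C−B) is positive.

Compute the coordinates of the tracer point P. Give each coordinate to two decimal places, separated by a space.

A=(0,0), D=(5.00,0)
B = A + 4.00·(cos282°, sin282°) = (0.8316, -3.9126)
|BD| = 5.7170
circle(B,4.00) ∩ circle(D,5.00): a=2.0713, h=3.4219
  candidates: C₊=(0.0000,0.0000) cross=19.563; C₋=(4.6838,-4.9900) cross=-19.563
  branch + wants cross > 0 → take C=(0.0000,0.0000) (cross=19.563)
ex = (C−B)/|BC| = (-0.2079,0.9781); ey = (-0.9781,-0.2079)
P = B + 3.18·ex + 3.23·ey = (-2.9889,-1.4736)

-2.99 -1.47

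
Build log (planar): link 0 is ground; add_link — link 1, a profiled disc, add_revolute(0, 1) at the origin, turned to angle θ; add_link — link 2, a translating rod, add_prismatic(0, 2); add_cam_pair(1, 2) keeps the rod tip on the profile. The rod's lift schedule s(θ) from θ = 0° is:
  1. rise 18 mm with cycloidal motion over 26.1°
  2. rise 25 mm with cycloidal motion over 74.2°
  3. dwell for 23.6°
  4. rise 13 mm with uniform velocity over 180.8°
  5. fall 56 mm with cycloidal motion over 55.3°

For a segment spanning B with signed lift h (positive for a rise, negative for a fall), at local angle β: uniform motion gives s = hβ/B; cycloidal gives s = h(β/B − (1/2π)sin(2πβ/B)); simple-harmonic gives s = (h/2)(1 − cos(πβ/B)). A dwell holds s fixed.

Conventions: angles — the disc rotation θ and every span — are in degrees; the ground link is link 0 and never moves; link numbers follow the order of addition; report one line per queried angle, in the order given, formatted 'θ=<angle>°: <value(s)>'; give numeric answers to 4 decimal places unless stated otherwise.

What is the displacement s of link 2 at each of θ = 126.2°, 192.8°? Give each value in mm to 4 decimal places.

seg 1 [0°–26.1°] cycloidal, h=18: full span → s += 18 → s = 18.0000
seg 2 [26.1°–100.3°] cycloidal, h=25: full span → s += 25 → s = 43.0000
seg 3 [100.3°–123.9°] dwell: s stays 43.0000
seg 4 [123.9°–304.7°] uniform, h=13: θ=126.2° here. β=2.3, B=180.8. 13·2.3/180.8 = 0.1654 → s = 43.1654
seg 4 [123.9°–304.7°] uniform, h=13: θ=192.8° here. β=68.9, B=180.8. 13·68.9/180.8 = 4.9541 → s = 47.9541

θ=126.2°: 43.1654
θ=192.8°: 47.9541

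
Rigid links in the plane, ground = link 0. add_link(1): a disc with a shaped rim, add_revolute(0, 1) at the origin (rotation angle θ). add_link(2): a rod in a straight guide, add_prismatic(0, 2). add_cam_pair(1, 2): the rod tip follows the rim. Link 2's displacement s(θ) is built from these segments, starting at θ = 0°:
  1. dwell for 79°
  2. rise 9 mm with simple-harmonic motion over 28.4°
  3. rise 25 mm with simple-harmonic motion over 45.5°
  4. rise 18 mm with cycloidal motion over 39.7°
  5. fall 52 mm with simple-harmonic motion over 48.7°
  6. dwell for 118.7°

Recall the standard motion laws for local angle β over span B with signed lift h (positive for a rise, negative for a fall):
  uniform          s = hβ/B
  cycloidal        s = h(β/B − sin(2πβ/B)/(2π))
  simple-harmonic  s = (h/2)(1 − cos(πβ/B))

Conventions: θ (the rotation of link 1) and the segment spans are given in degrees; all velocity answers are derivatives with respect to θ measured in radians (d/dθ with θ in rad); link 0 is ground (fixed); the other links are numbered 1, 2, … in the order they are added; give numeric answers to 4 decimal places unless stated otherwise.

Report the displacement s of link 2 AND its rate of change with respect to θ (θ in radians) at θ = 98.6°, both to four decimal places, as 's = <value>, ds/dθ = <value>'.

segment 1 (0° to 79°, dwell): s unchanged at 0.0000
θ = 98.6° falls in segment 2 (79° to 107.4°, simple-harmonic, h = 9): β = 98.6 − 79 = 19.6°, B = 28.4°; Δs = 9/2·(1 − cos(π·0.6901)) = 7.0310; s = 0.0000 + 7.0310 = 7.0310
velocity in seg [79°–107.4°] (simple-harmonic), θ in radians: β = 19.6° = 0.3421 rad, B = 28.4° = 0.4957 rad; ds/dθ = (πh/(2B)) sin(πβ/B) = (π·9/(2·0.4957)) sin(π·0.6901) = 23.582174 mm/rad

s = 7.0310, ds/dθ = 23.5822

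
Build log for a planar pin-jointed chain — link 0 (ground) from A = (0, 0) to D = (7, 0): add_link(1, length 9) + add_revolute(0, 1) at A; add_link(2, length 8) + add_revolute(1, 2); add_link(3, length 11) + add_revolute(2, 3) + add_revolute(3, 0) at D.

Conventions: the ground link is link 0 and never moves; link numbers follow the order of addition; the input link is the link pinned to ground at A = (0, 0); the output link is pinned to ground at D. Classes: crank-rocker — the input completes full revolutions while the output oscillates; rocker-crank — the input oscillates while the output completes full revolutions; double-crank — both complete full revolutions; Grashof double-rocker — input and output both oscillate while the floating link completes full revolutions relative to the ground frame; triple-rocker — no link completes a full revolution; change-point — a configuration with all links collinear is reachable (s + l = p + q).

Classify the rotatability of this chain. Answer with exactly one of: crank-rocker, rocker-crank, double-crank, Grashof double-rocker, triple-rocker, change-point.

lengths: ground=7, input=9, coupler=8, output=11
sorted: s=7 (shortest), l=11 (longest), p+q=17
s + l = 18 vs p + q = 17
s + l > p + q → non-Grashof → no link fully rotates → triple-rocker

triple-rocker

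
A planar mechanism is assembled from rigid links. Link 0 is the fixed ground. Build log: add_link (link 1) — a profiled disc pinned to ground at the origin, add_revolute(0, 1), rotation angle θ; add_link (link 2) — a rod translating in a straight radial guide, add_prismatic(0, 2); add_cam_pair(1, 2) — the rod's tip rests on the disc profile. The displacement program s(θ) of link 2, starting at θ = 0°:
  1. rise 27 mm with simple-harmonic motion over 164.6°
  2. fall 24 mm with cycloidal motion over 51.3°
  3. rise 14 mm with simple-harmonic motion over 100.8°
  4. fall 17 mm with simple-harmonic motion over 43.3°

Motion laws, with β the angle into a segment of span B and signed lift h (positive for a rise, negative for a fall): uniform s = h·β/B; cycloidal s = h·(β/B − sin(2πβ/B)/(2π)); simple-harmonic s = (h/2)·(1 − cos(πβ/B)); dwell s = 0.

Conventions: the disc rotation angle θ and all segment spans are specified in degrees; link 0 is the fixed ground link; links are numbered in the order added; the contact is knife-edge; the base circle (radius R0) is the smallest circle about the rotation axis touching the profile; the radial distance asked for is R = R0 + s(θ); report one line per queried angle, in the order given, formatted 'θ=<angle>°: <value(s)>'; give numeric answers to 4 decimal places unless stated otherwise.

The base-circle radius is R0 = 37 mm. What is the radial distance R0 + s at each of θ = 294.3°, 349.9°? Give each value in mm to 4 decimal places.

seg 1 [0°–164.6°] simple-harmonic, h=27: full span → s += 27 → s = 27.0000
seg 2 [164.6°–215.9°] cycloidal, h=-24: full span → s += -24 → s = 3.0000
seg 3 [215.9°–316.7°] simple-harmonic, h=14: θ=294.3° here. β=78.4, B=100.8. 14/2·(1 − cos(π·0.7778)) = 12.3623 → s = 15.3623
seg 3 [215.9°–316.7°] simple-harmonic, h=14: full span → s += 14 → s = 17.0000
seg 4 [316.7°–360°] simple-harmonic, h=-17: θ=349.9° here. β=33.2, B=43.3. -17/2·(1 − cos(π·0.7667)) = -14.8181 → s = 2.1819
θ=294.3°: R = R0 + s = 37 + 15.3623 = 52.3623
θ=349.9°: R = R0 + s = 37 + 2.1819 = 39.1819

θ=294.3°: 52.3623
θ=349.9°: 39.1819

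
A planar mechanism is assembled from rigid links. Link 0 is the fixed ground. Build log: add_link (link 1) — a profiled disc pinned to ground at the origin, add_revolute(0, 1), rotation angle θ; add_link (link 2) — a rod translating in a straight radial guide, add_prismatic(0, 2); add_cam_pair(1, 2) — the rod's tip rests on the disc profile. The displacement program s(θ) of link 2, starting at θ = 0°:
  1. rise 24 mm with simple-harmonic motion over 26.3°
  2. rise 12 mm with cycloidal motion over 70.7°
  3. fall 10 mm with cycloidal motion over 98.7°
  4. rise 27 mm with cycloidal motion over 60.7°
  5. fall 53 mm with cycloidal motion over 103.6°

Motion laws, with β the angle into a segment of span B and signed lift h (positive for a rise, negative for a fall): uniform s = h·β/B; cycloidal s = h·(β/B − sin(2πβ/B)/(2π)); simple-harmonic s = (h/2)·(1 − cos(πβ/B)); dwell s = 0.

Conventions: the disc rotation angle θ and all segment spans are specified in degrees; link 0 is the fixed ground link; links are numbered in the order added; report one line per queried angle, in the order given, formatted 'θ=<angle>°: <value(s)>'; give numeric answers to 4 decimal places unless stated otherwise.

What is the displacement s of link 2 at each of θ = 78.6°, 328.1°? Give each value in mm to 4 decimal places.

seg 1 [0°–26.3°] simple-harmonic, h=24: full span → s += 24 → s = 24.0000
seg 2 [26.3°–97°] cycloidal, h=12: θ=78.6° here. β=52.3, B=70.7. 12·(0.7397 − sin(2π·0.7397)/(2π)) = 10.7828 → s = 34.7828
seg 2 [26.3°–97°] cycloidal, h=12: full span → s += 12 → s = 36.0000
seg 3 [97°–195.7°] cycloidal, h=-10: full span → s += -10 → s = 26.0000
seg 4 [195.7°–256.4°] cycloidal, h=27: full span → s += 27 → s = 53.0000
seg 5 [256.4°–360°] cycloidal, h=-53: θ=328.1° here. β=71.7, B=103.6. -53·(0.6921 − sin(2π·0.6921)/(2π)) = -44.5634 → s = 8.4366

θ=78.6°: 34.7828
θ=328.1°: 8.4366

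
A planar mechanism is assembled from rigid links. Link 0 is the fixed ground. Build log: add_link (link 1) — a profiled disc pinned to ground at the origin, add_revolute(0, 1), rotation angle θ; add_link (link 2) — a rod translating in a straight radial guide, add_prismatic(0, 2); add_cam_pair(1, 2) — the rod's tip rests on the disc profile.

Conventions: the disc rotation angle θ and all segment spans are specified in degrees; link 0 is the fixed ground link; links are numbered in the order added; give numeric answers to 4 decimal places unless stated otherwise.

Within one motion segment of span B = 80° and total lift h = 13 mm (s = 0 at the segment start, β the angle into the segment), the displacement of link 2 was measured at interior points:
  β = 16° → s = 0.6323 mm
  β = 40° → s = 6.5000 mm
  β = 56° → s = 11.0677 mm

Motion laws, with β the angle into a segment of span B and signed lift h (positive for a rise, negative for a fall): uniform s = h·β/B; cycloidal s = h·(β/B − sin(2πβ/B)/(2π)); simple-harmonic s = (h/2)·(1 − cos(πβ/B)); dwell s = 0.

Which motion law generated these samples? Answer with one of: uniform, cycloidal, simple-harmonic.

candidates at β/B = r: uniform s = h·r (linear in β); cycloidal s = h·(r − sin(2πr)/(2π)); simple-harmonic s = (h/2)(1 − cos(πr))
β=16°: printed 0.6323 | uniform 2.6000, cycloidal 0.6323, simple-harmonic 1.2414
β=40°: printed 6.5000 | uniform 6.5000, cycloidal 6.5000, simple-harmonic 6.5000
β=56°: printed 11.0677 | uniform 9.1000, cycloidal 11.0677, simple-harmonic 10.3206
only one law matches every sample → cycloidal

cycloidal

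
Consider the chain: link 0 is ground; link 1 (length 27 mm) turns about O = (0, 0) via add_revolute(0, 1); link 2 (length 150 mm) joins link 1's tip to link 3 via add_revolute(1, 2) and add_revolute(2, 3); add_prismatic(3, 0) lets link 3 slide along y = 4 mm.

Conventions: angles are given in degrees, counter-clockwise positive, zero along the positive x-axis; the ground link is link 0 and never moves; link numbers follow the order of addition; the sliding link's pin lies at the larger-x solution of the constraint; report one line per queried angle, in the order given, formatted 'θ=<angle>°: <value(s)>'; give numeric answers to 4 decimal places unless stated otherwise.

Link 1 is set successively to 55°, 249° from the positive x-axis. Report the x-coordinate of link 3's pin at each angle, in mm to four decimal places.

geometry: r = 27 mm, L = 150 mm, e = 4 mm
θ=55°: crank pin P = (r cos θ, r sin θ) = (15.486564, 22.117105)
θ=55°: h = r sin θ − e = 22.117105 − 4 = 18.117105
θ=55°: x = r cos θ + √(L² − h²) = 15.486564 + 148.901882 = 164.388446
θ=249°: crank pin P = (r cos θ, r sin θ) = (-9.675935, -25.206672)
θ=249°: h = r sin θ − e = -25.206672 − 4 = -29.206672
θ=249°: x = r cos θ + √(L² − h²) = -9.675935 + 147.129094 = 137.453159

θ=55°: 164.3884
θ=249°: 137.4532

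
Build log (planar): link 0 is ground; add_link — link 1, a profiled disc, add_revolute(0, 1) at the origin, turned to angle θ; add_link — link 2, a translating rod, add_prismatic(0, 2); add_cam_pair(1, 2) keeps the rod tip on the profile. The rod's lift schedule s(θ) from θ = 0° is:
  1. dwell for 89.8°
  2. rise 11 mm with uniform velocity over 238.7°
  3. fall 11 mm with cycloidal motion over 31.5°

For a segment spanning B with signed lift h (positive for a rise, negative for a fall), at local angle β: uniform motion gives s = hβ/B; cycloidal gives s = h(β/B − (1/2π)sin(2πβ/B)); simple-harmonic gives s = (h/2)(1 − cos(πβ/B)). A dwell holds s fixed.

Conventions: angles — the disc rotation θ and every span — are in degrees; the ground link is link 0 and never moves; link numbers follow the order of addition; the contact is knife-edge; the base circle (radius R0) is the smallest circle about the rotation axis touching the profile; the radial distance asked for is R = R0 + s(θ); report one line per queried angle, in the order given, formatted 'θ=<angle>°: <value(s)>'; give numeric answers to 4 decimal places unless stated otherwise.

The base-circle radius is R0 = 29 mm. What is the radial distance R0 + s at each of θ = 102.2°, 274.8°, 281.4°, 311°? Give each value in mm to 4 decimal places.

seg 1 [0°–89.8°] dwell: s stays 0.0000
seg 2 [89.8°–328.5°] uniform, h=11: θ=102.2° here. β=12.4, B=238.7. 11·12.4/238.7 = 0.5714 → s = 0.5714
seg 2 [89.8°–328.5°] uniform, h=11: θ=274.8° here. β=185, B=238.7. 11·185/238.7 = 8.5253 → s = 8.5253
seg 2 [89.8°–328.5°] uniform, h=11: θ=281.4° here. β=191.6, B=238.7. 11·191.6/238.7 = 8.8295 → s = 8.8295
seg 2 [89.8°–328.5°] uniform, h=11: θ=311° here. β=221.2, B=238.7. 11·221.2/238.7 = 10.1935 → s = 10.1935
θ=102.2°: R = R0 + s = 29 + 0.5714 = 29.5714
θ=274.8°: R = R0 + s = 29 + 8.5253 = 37.5253
θ=281.4°: R = R0 + s = 29 + 8.8295 = 37.8295
θ=311°: R = R0 + s = 29 + 10.1935 = 39.1935

θ=102.2°: 29.5714
θ=274.8°: 37.5253
θ=281.4°: 37.8295
θ=311°: 39.1935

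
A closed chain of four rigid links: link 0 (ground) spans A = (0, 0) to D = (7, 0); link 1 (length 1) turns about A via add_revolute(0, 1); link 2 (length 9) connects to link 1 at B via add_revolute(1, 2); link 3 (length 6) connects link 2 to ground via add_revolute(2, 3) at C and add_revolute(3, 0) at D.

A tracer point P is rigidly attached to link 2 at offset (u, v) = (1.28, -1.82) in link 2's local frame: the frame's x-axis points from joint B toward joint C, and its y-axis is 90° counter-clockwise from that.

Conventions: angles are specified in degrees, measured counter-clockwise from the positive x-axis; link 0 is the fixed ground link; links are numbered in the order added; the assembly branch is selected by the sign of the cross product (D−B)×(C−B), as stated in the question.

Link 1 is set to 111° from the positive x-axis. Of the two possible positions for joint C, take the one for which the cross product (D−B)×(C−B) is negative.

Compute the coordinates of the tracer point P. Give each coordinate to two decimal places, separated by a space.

A=(0,0), D=(7.00,0)
B = A + 1.00·(cos111°, sin111°) = (-0.3584, 0.9336)
|BD| = 7.4174
circle(B,9.00) ∩ circle(D,6.00): a=6.7421, h=5.9619
  candidates: C₊=(7.0805,5.9995) cross=44.221; C₋=(5.5797,-5.8295) cross=-44.221
  branch - wants cross < 0 → take C=(5.5797,-5.8295) (cross=-44.221)
ex = (C−B)/|BC| = (0.6598,-0.7515); ey = (0.7515,0.6598)
P = B + 1.28·ex + -1.82·ey = (-0.8815,-1.2291)

-0.88 -1.23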